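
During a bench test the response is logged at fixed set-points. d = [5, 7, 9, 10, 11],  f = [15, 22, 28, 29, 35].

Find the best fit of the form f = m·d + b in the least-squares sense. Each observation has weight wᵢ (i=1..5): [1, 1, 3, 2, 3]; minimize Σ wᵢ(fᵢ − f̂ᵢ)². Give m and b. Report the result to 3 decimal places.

m = 3.190, b = -0.952

With design matrix X, XᵀWX = [[880, 92]; [92, 10]] and XᵀWf = [2720, 284]ᵀ.
Δ = 880·10 − 92² = 336.
m = (2720·10 − 92·284)/336 = 67/21; b = (880·284 − 92·2720)/336 = -20/21.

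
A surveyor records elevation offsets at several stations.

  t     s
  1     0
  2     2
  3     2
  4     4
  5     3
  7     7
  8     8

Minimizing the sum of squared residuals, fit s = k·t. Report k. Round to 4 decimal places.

Setting ∂/∂k … = 0 gives: 168·k = 154.
k = 154/168 = 0.916667.

k = 0.9167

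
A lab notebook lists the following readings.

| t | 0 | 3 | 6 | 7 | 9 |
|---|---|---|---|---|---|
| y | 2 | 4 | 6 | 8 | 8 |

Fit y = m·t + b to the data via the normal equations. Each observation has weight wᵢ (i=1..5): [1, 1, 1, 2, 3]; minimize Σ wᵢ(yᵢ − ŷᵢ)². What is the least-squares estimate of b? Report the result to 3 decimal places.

b = 2.163

The normal equations are: 386·m + 50·b = 376;  50·m + 8·b = 52.
Δ = 386·8 − 50² = 588.
m = (376·8 − 50·52)/588 = 34/49; b = (386·52 − 50·376)/588 = 106/49.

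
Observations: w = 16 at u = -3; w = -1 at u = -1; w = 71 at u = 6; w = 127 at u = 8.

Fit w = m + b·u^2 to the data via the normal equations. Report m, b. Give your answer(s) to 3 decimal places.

m = -2.553, b = 2.029

From the data, Σ1 = 4, Σu^2 = 110, Σu^2·u^2 = 5474.
Right-hand side: Σw = 213, Σu^2·w = 10827.
So AᵀA·[m, b]ᵀ = Aᵀw: [[4, 110]; [110, 5474]]·[m, b]ᵀ = [213, 10827]ᵀ.
Determinant 4·5474 − 110² = 9796.
m = (213·5474 − 110·10827)/9796 = -6252/2449; b = (4·10827 − 110·213)/9796 = 9939/4898.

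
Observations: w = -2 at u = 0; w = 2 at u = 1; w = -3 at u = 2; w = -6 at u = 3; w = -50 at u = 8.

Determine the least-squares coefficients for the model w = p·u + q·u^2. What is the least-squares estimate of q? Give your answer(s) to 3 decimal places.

q = -0.870

Setting ∂/∂p … = 0 gives: 78·p + 548·q = -422;  548·p + 4194·q = -3264.
(Σu·u = 78, Σu·u^2 = 548, Σu^2·u^2 = 4194, Σu·w = -422, Σu^2·w = -3264.)
Eliminating q: 4194·(row 1) − 548·(row 2) gives 26828·p = 4194·(-422) − 548·(-3264) = 18804, so p = 4701/6707.
Then q = ((-3264) − 548·(4701/6707))/4194 = -5834/6707.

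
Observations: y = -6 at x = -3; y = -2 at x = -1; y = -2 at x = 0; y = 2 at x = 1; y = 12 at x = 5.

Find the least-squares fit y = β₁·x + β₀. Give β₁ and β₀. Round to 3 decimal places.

β₁ = 2.284, β₀ = -0.114

Entries of AᵀA: Σx·x = 36, Σx = 2, Σ1 = 5.
Moment sums: Σx·y = 82, Σy = 4.
det = 36·5 − 2² = 176.
β₁ = (82·5 − 2·4)/176 = 201/88; β₀ = (36·4 − 2·82)/176 = -5/44.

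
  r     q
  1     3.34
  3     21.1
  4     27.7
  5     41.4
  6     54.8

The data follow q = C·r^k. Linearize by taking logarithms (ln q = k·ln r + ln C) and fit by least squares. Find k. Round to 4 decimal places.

k = 1.5522

Let Y = ln q. Fitting Y = k·ln r + ln C by least squares:
Σln r = 5.8861, Σ(ln r)² = 8.9295, Σln q = 15.3036, Σln r·ln q = 21.1205.
Normal system: [[8.9295, 5.8861]; [5.8861, 5]]·[k, ln C]ᵀ = [21.1205, 15.3036]ᵀ.
Δ = 8.9295·5 − (5.8861)² = 10.0010; k = (21.1205·5 − 5.8861·15.3036)/10.0010 = 1.55220, ln C = (8.9295·15.3036 − 5.8861·21.1205)/10.0010 = 1.23345.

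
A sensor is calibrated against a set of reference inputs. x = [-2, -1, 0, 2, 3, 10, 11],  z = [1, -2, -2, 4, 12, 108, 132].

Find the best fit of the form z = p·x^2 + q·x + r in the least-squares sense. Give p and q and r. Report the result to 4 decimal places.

Normal-equation sums: Σx^2·x^2 = 24755, Σx^2·x = 2357, Σx^2 = 239, Σx·x = 239, Σx = 23, Σ1 = 7.
For Mᵀz: Σx^2·z = 26898, Σx·z = 2576, Σz = 253.
MᵀM·[p, q, r]ᵀ = Mᵀz becomes [[24755, 2357, 239]; [2357, 239, 23]; [239, 23, 7]]·[p, q, r]ᵀ = [26898, 2576, 253]ᵀ.
Row-reducing yields p = 120995/120894, q = 127003/120894, r = -29826/20149.

p = 1.0008, q = 1.0505, r = -1.4803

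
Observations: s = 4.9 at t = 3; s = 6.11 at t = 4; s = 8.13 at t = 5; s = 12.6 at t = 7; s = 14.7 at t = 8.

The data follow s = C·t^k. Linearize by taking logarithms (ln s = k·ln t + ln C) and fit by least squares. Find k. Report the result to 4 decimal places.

k = 1.1568

Taking logs, ln s = k·ln t + ln C, so regress ln s on ln t.
AᵀA = [[13.8297, 8.1197]; [8.1197, 5]], rhs = [18.1473, 10.7163]ᵀ  (here Σln t = 8.1197, Σ(ln t)² = 13.8297, Σln s = 10.7163, Σln t·ln s = 18.1473).
Solving (det = 3.2190): k = 1.15676, ln C = 0.26475.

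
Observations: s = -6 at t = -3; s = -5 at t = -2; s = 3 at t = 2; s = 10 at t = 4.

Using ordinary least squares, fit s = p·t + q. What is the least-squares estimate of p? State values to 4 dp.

p = 2.2443

From the data, Σt·t = 33, Σt = 1, Σ1 = 4.
Moment sums: Σt·s = 74, Σs = 2.
XᵀX·[p, q]ᵀ = Xᵀs becomes [[33, 1]; [1, 4]]·[p, q]ᵀ = [74, 2]ᵀ.
Δ = 33·4 − 1² = 131.
p = (74·4 − 1·2)/131 = 294/131; q = (33·2 − 1·74)/131 = -8/131.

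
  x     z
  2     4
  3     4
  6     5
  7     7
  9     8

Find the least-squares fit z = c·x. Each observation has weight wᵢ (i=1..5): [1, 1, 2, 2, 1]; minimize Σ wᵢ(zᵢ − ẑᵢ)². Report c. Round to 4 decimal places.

c = 0.9470

Sums needed: Σwᵢ·x·x = 264.
And Σwᵢ·x·z = 250.
Normal equations: [[264]]·[c]ᵀ = [250]ᵀ.
c = 250/264 = 0.94697.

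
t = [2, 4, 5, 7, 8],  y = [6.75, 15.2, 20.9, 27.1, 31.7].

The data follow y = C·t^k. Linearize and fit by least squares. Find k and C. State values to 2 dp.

Taking logs, ln y = k·ln t + ln C, so regress ln y on ln t.
XᵀX = [[13.1032, 7.7142]; [7.7142, 5]], rhs = [23.5962, 14.4264]ᵀ  (here Σln t = 7.7142, Σ(ln t)² = 13.1032, Σln y = 14.4264, Σln t·ln y = 23.5962).
Solving (det = 6.0066): k = 1.11413, ln C = 1.16636, so C = exp(1.16636) = 3.21030.

k = 1.11, C = 3.21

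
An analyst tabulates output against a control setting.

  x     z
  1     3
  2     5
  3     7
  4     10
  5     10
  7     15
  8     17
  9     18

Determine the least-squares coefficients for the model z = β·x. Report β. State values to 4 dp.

The normal equations are: 249·β = 527.
(Σx·x = 249, Σx·z = 527.)
β = 527/249 = 2.11647.

β = 2.1165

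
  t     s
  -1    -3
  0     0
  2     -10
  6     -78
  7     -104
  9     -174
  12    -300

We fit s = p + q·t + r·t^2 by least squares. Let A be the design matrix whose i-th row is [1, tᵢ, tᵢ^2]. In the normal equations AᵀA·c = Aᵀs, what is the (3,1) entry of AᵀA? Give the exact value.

Row 3 ↔ basis t^2, column 1 ↔ basis 1, so (AᵀA)_{3,1} = Σᵢ t^2 = (1)·(1) + (0)·(1) + (4)·(1) + (36)·(1) + (49)·(1) + (81)·(1) + (144)·(1) = 315.

315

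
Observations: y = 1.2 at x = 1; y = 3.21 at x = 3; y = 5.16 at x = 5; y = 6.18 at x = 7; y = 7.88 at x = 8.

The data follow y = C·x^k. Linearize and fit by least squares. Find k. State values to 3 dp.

k = 0.880

With ln yᵢ as the transformed response and ln xᵢ as the regressor:
Σln x = 6.7334, Σ(ln x)² = 11.9079, Σln y = 6.8752, Σln x·ln y = 11.7590.
Equations: 11.9079·k + 6.7334·ln C = 11.7590;  6.7334·k + 5·ln C = 6.8752.
Solving (det = 14.2007): k = 0.88037, ln C = 0.18946.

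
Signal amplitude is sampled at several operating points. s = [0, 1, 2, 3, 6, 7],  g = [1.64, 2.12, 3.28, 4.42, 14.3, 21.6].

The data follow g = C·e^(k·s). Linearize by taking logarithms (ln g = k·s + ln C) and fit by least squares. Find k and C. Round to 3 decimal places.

Taking logs, ln g = k·s + ln C, so regress ln g on s.
Sums: Σs = 19.0000, Σ(s)² = 99.0000, Σln g = 9.6530, Σs·ln g = 45.0559.
Normal system: [[99.0000, 19.0000]; [19.0000, 6]]·[k, ln C]ᵀ = [45.0559, 9.6530]ᵀ.
Δ = 99.0000·6 − (19.0000)² = 233.0000; k = (45.0559·6 − 19.0000·9.6530)/233.0000 = 0.37308, ln C = (99.0000·9.6530 − 19.0000·45.0559)/233.0000 = 0.42742, so C = exp(0.42742) = 1.53330.

k = 0.373, C = 1.533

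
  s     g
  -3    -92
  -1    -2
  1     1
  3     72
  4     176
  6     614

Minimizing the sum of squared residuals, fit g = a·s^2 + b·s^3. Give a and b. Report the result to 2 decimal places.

a = -1.11, b = 3.03

The normal system MᵀM·[a, b]ᵀ = Mᵀg is [[1716, 8800]; [8800, 52212]]·[a, b]ᵀ = [24739, 148319]ᵀ.
Eliminating b: 52212·(row 1) − 8800·(row 2) gives 12155792·a = 52212·24739 − 8800·148319 = -13534532, so a = -307603/276268.
Then b = (148319 − 8800·(-307603/276268))/52212 = 836641/276268.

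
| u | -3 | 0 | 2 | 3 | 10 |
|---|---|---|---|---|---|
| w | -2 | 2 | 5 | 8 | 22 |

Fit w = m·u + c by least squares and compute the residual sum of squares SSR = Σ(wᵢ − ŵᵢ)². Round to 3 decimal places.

SSR = 3.639

Normal-equation sums: Σu·u = 122, Σu = 12, Σ1 = 5.
Right-hand side: Σu·w = 260, Σw = 35.
Eliminating c: 5·(row 1) − 12·(row 2) gives 466·m = 5·260 − 12·35 = 880, so m = 440/233.
Then c = (35 − 12·(440/233))/5 = 575/233.
Residuals: 279/233, -109/233, -290/233, -31/233, 151/233; SSR = 848/233.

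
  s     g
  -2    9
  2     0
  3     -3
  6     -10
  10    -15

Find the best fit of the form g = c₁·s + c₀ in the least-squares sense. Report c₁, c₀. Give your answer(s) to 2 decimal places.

c₁ = -2.04, c₀ = 3.95

The normal system MᵀM·[c₁, c₀]ᵀ = Mᵀg is [[153, 19]; [19, 5]]·[c₁, c₀]ᵀ = [-237, -19]ᵀ.
Eliminating c₀: 5·(row 1) − 19·(row 2) gives 404·c₁ = 5·(-237) − 19·(-19) = -824, so c₁ = -206/101.
Then c₀ = ((-19) − 19·(-206/101))/5 = 399/101.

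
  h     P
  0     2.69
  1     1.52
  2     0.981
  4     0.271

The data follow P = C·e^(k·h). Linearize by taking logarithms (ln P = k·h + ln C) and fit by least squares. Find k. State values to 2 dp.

With ln Pᵢ as the transformed response and hᵢ as the regressor:
Σh = 7.0000, Σ(h)² = 21.0000, Σln P = 0.0834, Σh·ln P = -4.8422.
Equations: 21.0000·k + 7.0000·ln C = -4.8422;  7.0000·k + 4·ln C = 0.0834.
Δ = 21.0000·4 − (7.0000)² = 35.0000; k = (-4.8422·4 − 7.0000·0.0834)/35.0000 = -0.57008, ln C = (21.0000·0.0834 − 7.0000·-4.8422)/35.0000 = 1.01850.

k = -0.57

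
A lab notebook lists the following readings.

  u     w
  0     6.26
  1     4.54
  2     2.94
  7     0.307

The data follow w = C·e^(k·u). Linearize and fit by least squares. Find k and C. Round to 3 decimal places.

k = -0.438, C = 6.731

Taking logs, ln w = k·u + ln C, so regress ln w on u.
XᵀX = [[54.0000, 10.0000]; [10.0000, 4]], rhs = [-4.5966, 3.2446]ᵀ  (here Σu = 10.0000, Σ(u)² = 54.0000, Σln w = 3.2446, Σu·ln w = -4.5966).
Δ = 54.0000·4 − (10.0000)² = 116.0000; k = (-4.5966·4 − 10.0000·3.2446)/116.0000 = -0.43821, ln C = (54.0000·3.2446 − 10.0000·-4.5966)/116.0000 = 1.90668, so C = exp(1.90668) = 6.73071.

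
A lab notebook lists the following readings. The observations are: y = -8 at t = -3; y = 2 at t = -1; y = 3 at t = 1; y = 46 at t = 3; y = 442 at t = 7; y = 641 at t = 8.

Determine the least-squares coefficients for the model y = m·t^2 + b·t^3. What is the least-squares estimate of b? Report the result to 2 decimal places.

The normal equations are: 6661·m + 49575·b = 63029;  49575·m + 381253·b = 481257.
(Σt^2·t^2 = 6661, Σt^2·t^3 = 49575, Σt^3·t^3 = 381253, Σt^2·y = 63029, Σt^3·y = 481257.)
Eliminating b: 381253·(row 1) − 49575·(row 2) gives 81845608·m = 381253·63029 − 49575·481257 = 171679562, so m = 85839781/40922804.
Then b = (481257 − 49575·(85839781/40922804))/381253 = 40495101/40922804.

b = 0.99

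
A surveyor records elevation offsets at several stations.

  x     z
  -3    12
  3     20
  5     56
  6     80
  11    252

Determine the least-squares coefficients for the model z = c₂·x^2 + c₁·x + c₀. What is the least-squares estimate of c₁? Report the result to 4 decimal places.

c₁ = 1.6065

Entries of AᵀA: Σx^2·x^2 = 16724, Σx^2·x = 1672, Σx^2 = 200, Σx·x = 200, Σx = 22, Σ1 = 5.
Moment sums: Σx^2·z = 35060, Σx·z = 3556, Σz = 420.
Normal equations: [[16724, 1672, 200]; [1672, 200, 22]; [200, 22, 5]]·[c₂, c₁, c₀]ᵀ = [35060, 3556, 420]ᵀ.
Inverting the 3×3 Gram matrix, [c₂, c₁, c₀]ᵀ = [2915/1497, 2405/1497, -478/499]ᵀ.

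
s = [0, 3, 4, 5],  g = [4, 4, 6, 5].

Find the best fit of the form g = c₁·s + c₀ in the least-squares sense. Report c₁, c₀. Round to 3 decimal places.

From the data, Σs·s = 50, Σs = 12, Σ1 = 4.
And Σs·g = 61, Σg = 19.
So MᵀM·[c₁, c₀]ᵀ = Mᵀg: [[50, 12]; [12, 4]]·[c₁, c₀]ᵀ = [61, 19]ᵀ.
det = 50·4 − 12² = 56.
c₁ = (61·4 − 12·19)/56 = 2/7; c₀ = (50·19 − 12·61)/56 = 109/28.

c₁ = 0.286, c₀ = 3.893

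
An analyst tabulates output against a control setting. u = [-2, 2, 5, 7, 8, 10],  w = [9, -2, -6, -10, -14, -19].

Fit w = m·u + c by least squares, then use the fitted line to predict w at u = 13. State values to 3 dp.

ŵ = -24.833

The normal equations are: 246·m + 30·c = -424;  30·m + 6·c = -42.
det = 246·6 − 30² = 576.
m = ((-424)·6 − 30·(-42))/576 = -107/48; c = (246·(-42) − 30·(-424))/576 = 199/48.
At u = 13: ŵ = (-107/48)·(13) + (199/48)·(1) = -149/6.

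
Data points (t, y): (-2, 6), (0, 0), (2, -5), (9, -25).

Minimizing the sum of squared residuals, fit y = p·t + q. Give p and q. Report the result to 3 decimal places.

Entries of MᵀM: Σt·t = 89, Σt = 9, Σ1 = 4.
And Σt·y = -247, Σy = -24.
det = 89·4 − 9² = 275.
p = ((-247)·4 − 9·(-24))/275 = -772/275; q = (89·(-24) − 9·(-247))/275 = 87/275.

p = -2.807, q = 0.316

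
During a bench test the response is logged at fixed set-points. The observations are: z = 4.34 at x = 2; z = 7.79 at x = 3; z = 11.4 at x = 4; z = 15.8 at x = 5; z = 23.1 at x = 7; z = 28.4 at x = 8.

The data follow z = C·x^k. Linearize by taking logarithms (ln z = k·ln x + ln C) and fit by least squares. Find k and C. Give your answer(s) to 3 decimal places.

k = 1.340, C = 1.760

With ln zᵢ as the transformed response and ln xᵢ as the regressor:
Over the data: Σln x = 8.8128, Σ(ln x)² = 14.3101, Σln z = 15.2006, Σln x·ln z = 24.1570.
Normal system: [[14.3101, 8.8128]; [8.8128, 6]]·[k, ln C]ᵀ = [24.1570, 15.2006]ᵀ.
Δ = 14.3101·6 − (8.8128)² = 8.1947; k = (24.1570·6 − 8.8128·15.2006)/8.1947 = 1.34008, ln C = (14.3101·15.2006 − 8.8128·24.1570)/8.1947 = 0.56510, so C = exp(0.56510) = 1.75963.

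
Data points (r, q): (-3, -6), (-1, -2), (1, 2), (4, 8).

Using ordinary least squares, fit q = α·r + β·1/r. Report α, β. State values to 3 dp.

Setting ∂/∂α … = 0 gives: 27·α + 4·β = 54;  4·α + (313/144)·β = 8.
(Σr·r = 27, Σr·1/r = 4, Σ1/r·1/r = 313/144, Σr·q = 54, Σ1/r·q = 8.)
det = 27·(313/144) − 4² = 683/16.
α = (54·(313/144) − 4·8)/(683/16) = 2; β = (27·8 − 4·54)/(683/16) = 0.

α = 2.000, β = 0.000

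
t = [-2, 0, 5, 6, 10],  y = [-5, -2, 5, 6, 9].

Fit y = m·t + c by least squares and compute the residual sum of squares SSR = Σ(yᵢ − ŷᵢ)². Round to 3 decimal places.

The normal system XᵀX·[m, c]ᵀ = Xᵀy is [[165, 19]; [19, 5]]·[m, c]ᵀ = [161, 13]ᵀ.
Determinant 165·5 − 19² = 464.
m = (161·5 − 19·13)/464 = 279/232; c = (165·13 − 19·161)/464 = -457/232.
Residuals: -5/8, -7/232, 111/116, 175/232, -245/232; SSR = 347/116.

SSR = 2.991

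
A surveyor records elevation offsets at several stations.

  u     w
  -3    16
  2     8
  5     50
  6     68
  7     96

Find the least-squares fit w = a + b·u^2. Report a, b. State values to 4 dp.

a = -0.4841, b = 1.9546

Sums needed: Σ1 = 5, Σu^2 = 123, Σu^2·u^2 = 4419.
For Aᵀw: Σw = 238, Σu^2·w = 8578.
Normal equations: [[5, 123]; [123, 4419]]·[a, b]ᵀ = [238, 8578]ᵀ.
Determinant 5·4419 − 123² = 6966.
a = (238·4419 − 123·8578)/6966 = -562/1161; b = (5·8578 − 123·238)/6966 = 6808/3483.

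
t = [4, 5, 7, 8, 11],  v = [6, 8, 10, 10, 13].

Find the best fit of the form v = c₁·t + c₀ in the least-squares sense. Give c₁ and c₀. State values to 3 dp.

Compute the Gram sums: Σt·t = 275, Σt = 35, Σ1 = 5.
Moment sums: Σt·v = 357, Σv = 47.
Eliminating c₀: 5·(row 1) − 35·(row 2) gives 150·c₁ = 5·357 − 35·47 = 140, so c₁ = 14/15.
Then c₀ = (47 − 35·(14/15))/5 = 43/15.

c₁ = 0.933, c₀ = 2.867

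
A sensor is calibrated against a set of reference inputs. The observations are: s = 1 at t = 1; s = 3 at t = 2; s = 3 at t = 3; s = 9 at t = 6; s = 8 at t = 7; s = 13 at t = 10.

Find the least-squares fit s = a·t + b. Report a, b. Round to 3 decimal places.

a = 1.312, b = -0.173

Sums needed: Σt·t = 199, Σt = 29, Σ1 = 6.
And Σt·s = 256, Σs = 37.
AᵀA·[a, b]ᵀ = Aᵀs becomes [[199, 29]; [29, 6]]·[a, b]ᵀ = [256, 37]ᵀ.
Eliminating b: 6·(row 1) − 29·(row 2) gives 353·a = 6·256 − 29·37 = 463, so a = 463/353.
Then b = (37 − 29·(463/353))/6 = -61/353.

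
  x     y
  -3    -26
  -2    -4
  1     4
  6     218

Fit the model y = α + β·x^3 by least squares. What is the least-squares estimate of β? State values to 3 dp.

β = 0.998

Compute the Gram sums: Σ1 = 4, Σx^3 = 182, Σx^3·x^3 = 47450.
Right-hand side: Σy = 192, Σx^3·y = 47826.
Normal equations: [[4, 182]; [182, 47450]]·[α, β]ᵀ = [192, 47826]ᵀ.
det = 4·47450 − 182² = 156676.
α = (192·47450 − 182·47826)/156676 = 7809/3013; β = (4·47826 − 182·192)/156676 = 39090/39169.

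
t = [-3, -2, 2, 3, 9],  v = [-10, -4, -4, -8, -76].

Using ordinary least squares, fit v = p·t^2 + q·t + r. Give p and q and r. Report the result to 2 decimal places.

p = -0.96, q = 0.24, r = -0.25

Normal-equation sums: Σt^2·t^2 = 6755, Σt^2·t = 729, Σt^2 = 107, Σt·t = 107, Σt = 9, Σ1 = 5.
And Σt^2·v = -6350, Σt·v = -678, Σv = -102.
XᵀX·[p, q, r]ᵀ = Xᵀv becomes [[6755, 729, 107]; [729, 107, 9]; [107, 9, 5]]·[p, q, r]ᵀ = [-6350, -678, -102]ᵀ.
Inverting the 3×3 Gram matrix, [p, q, r]ᵀ = [-70741/73572, 5769/24524, -4541/18393]ᵀ.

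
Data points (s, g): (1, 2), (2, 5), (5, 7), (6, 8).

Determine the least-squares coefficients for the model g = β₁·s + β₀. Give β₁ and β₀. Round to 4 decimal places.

β₁ = 1.0588, β₀ = 1.7941

Normal-equation sums: Σs·s = 66, Σs = 14, Σ1 = 4.
Right-hand side: Σs·g = 95, Σg = 22.
AᵀA·[β₁, β₀]ᵀ = Aᵀg becomes [[66, 14]; [14, 4]]·[β₁, β₀]ᵀ = [95, 22]ᵀ.
Eliminating β₀: 4·(row 1) − 14·(row 2) gives 68·β₁ = 4·95 − 14·22 = 72, so β₁ = 18/17.
Then β₀ = (22 − 14·(18/17))/4 = 61/34.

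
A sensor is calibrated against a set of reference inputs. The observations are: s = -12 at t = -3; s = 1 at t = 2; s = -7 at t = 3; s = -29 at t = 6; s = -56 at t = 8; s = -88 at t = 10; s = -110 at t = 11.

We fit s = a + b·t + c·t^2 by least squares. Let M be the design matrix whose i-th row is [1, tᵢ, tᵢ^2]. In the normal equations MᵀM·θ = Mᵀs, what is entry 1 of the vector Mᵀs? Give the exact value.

Entry 1 ↔ basis 1, so (Mᵀs)_{1} = Σᵢ sᵢ = (1)·(-12) + (1)·(1) + (1)·(-7) + (1)·(-29) + (1)·(-56) + (1)·(-88) + (1)·(-110) = -301.

-301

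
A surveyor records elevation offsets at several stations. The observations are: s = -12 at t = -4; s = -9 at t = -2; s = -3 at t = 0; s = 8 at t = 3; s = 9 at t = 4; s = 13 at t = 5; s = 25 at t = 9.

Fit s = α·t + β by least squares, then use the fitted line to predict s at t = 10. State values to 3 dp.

ŝ = 27.537

Compute the Gram sums: Σt·t = 151, Σt = 15, Σ1 = 7.
Moment sums: Σt·s = 416, Σs = 31.
Normal equations: [[151, 15]; [15, 7]]·[α, β]ᵀ = [416, 31]ᵀ.
Eliminating β: 7·(row 1) − 15·(row 2) gives 832·α = 7·416 − 15·31 = 2447, so α = 2447/832.
Then β = (31 − 15·(2447/832))/7 = -1559/832.
At t = 10: ŝ = (2447/832)·(10) + (-1559/832)·(1) = 22911/832.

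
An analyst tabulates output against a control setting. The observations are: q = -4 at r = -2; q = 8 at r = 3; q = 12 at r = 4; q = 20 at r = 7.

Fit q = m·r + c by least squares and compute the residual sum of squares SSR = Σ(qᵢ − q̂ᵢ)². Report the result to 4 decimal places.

Normal-equation sums: Σr·r = 78, Σr = 12, Σ1 = 4.
Moment sums: Σr·q = 220, Σq = 36.
Determinant 78·4 − 12² = 168.
m = (220·4 − 12·36)/168 = 8/3; c = (78·36 − 12·220)/168 = 1.
Residuals: 1/3, -1, 1/3, 1/3; SSR = 4/3.

SSR = 1.3333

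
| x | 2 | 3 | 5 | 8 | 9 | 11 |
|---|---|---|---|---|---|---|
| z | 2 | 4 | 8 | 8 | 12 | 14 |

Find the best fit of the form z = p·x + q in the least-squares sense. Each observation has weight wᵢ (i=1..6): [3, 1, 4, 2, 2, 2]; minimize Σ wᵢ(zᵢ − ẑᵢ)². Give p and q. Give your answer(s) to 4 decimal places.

MᵀWM·[p, q]ᵀ = MᵀWz reads: 653·p + 85·q = 836;  85·p + 14·q = 110.
Δ = 653·14 − 85² = 1917.
p = (836·14 − 85·110)/1917 = 2354/1917; q = (653·110 − 85·836)/1917 = 770/1917.

p = 1.2280, q = 0.4017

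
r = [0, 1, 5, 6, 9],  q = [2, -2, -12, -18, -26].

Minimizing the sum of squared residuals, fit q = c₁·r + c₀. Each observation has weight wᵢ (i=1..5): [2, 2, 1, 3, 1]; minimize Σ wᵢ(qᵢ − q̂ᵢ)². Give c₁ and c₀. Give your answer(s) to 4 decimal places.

c₁ = -3.1345, c₀ = 1.6193

From the data, Σwᵢ·r·r = 216, Σwᵢ·r = 34, Σwᵢ·1 = 9.
For MᵀWq: Σwᵢ·r·q = -622, Σwᵢ·q = -92.
MᵀWM·[c₁, c₀]ᵀ = MᵀWq becomes [[216, 34]; [34, 9]]·[c₁, c₀]ᵀ = [-622, -92]ᵀ.
Determinant 216·9 − 34² = 788.
c₁ = ((-622)·9 − 34·(-92))/788 = -1235/394; c₀ = (216·(-92) − 34·(-622))/788 = 319/197.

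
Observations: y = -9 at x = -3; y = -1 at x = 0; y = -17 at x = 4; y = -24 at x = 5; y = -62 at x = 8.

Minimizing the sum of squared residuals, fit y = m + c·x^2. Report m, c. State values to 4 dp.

AᵀA·[m, c]ᵀ = Aᵀy reads: 5·m + 114·c = -113;  114·m + 5058·c = -4921.
det = 5·5058 − 114² = 12294.
m = ((-113)·5058 − 114·(-4921))/12294 = -1760/2049; c = (5·(-4921) − 114·(-113))/12294 = -11723/12294.

m = -0.8590, c = -0.9536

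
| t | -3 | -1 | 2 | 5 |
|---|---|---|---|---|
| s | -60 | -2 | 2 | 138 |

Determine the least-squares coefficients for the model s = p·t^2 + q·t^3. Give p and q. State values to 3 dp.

From the data, Σt^2·t^2 = 723, Σt^2·t^3 = 2913, Σt^3·t^3 = 16419.
And Σt^2·s = 2916, Σt^3·s = 18888.
Normal equations: [[723, 2913]; [2913, 16419]]·[p, q]ᵀ = [2916, 18888]ᵀ.
Eliminating q: 16419·(row 1) − 2913·(row 2) gives 3385368·p = 16419·2916 − 2913·18888 = -7142940, so p = -28345/13434.
Then q = (18888 − 2913·(-28345/13434))/16419 = 20483/13434.

p = -2.110, q = 1.525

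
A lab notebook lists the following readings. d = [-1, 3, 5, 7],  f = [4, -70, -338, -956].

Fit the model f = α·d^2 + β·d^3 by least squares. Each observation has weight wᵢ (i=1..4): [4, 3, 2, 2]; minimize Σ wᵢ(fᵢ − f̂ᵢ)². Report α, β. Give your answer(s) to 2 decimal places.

α = 1.25, β = -2.96

AᵀWA·[α, β]ᵀ = AᵀWf reads: 6299·α + 40589·β = -112462;  40589·α + 268739·β = -746002.
(Σwᵢ·d^2·d^2 = 6299, Σwᵢ·d^2·d^3 = 40589, Σwᵢ·d^3·d^3 = 268739, Σwᵢ·d^2·f = -112462, Σwᵢ·d^3·f = -746002.)
Δ = 6299·268739 − 40589² = 45320040.
α = ((-112462)·268739 − 40589·(-746002))/45320040 = 471248/377667; β = (6299·(-746002) − 40589·(-112462))/45320040 = -1119554/377667.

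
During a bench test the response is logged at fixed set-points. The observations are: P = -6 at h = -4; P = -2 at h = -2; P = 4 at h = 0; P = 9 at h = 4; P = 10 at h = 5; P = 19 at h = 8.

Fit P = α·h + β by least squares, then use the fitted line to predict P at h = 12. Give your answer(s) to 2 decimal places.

Compute the Gram sums: Σh·h = 125, Σh = 11, Σ1 = 6.
Right-hand side: Σh·P = 266, ΣP = 34.
XᵀX·[α, β]ᵀ = XᵀP becomes [[125, 11]; [11, 6]]·[α, β]ᵀ = [266, 34]ᵀ.
Eliminating β: 6·(row 1) − 11·(row 2) gives 629·α = 6·266 − 11·34 = 1222, so α = 1222/629.
Then β = (34 − 11·(1222/629))/6 = 1324/629.
At h = 12: P̂ = (1222/629)·(12) + (1324/629)·(1) = 15988/629.

P̂ = 25.42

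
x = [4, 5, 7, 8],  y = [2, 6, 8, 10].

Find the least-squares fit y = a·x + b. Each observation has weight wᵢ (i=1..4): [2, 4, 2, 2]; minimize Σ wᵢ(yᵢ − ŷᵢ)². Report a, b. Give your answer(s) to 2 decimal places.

Setting ∂/∂a … = 0 gives: 358·a + 58·b = 408;  58·a + 10·b = 64.
(Σwᵢ·x·x = 358, Σwᵢ·x = 58, Σwᵢ·1 = 10, Σwᵢ·x·y = 408, Σwᵢ·y = 64.)
Eliminating b: 10·(row 1) − 58·(row 2) gives 216·a = 10·408 − 58·64 = 368, so a = 46/27.
Then b = (64 − 58·(46/27))/10 = -94/27.

a = 1.70, b = -3.48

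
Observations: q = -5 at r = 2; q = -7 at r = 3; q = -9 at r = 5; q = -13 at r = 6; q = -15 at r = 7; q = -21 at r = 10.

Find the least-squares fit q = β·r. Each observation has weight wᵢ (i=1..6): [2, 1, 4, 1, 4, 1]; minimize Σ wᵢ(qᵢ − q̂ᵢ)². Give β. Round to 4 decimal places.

Forming AᵀWA = [[449]] and AᵀWq = [-929]ᵀ gives AᵀWA·[β]ᵀ = AᵀWq.
β = (-929)/449 = -2.06904.

β = -2.0690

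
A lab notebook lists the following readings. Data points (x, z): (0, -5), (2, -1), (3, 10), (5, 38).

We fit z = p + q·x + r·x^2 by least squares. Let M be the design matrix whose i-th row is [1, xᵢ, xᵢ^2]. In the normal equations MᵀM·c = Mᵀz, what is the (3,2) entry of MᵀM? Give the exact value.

160

Row 3 ↔ basis x^2, column 2 ↔ basis x, so (MᵀM)_{3,2} = Σᵢ (x^2)·(x) = (0)·(0) + (4)·(2) + (9)·(3) + (25)·(5) = 160.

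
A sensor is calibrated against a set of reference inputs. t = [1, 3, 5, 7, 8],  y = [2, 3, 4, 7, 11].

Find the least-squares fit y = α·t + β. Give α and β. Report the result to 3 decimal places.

Compute the Gram sums: Σt·t = 148, Σt = 24, Σ1 = 5.
For Xᵀy: Σt·y = 168, Σy = 27.
det = 148·5 − 24² = 164.
α = (168·5 − 24·27)/164 = 48/41; β = (148·27 − 24·168)/164 = -9/41.

α = 1.171, β = -0.220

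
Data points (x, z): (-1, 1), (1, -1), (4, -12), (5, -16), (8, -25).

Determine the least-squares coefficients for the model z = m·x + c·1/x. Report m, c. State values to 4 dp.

The normal equations are: 107·m + 5·c = -330;  5·m + (3389/1600)·c = -453/40.
(Σx·x = 107, Σx·1/x = 5, Σ1/x·1/x = 3389/1600, Σx·z = -330, Σ1/x·z = -453/40.)
Eliminating c: (3389/1600)·(row 1) − 5·(row 2) gives (322623/1600)·m = (3389/1600)·(-330) − 5·(-453/40) = -102777/160, so m = -342590/107541.
Then c = ((-453/40) − 5·(-342590/107541))/(3389/1600) = 233720/107541.

m = -3.1857, c = 2.1733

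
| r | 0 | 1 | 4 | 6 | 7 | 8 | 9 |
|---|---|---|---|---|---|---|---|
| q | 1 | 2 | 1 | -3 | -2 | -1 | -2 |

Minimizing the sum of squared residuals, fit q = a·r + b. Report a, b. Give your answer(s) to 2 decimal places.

a = -0.44, b = 1.65

Forming XᵀX = [[247, 35]; [35, 7]] and Xᵀq = [-52, -4]ᵀ gives XᵀX·[a, b]ᵀ = Xᵀq.
Determinant 247·7 − 35² = 504.
a = ((-52)·7 − 35·(-4))/504 = -4/9; b = (247·(-4) − 35·(-52))/504 = 104/63.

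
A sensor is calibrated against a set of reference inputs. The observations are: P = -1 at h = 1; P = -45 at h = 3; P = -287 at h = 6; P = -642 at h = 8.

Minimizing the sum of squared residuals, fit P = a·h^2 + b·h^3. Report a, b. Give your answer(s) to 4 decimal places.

Entries of AᵀA: Σh^2·h^2 = 5474, Σh^2·h^3 = 40788, Σh^3·h^3 = 309530.
And Σh^2·P = -51826, Σh^3·P = -391912.
Eliminating b: 309530·(row 1) − 40788·(row 2) gives 30706276·a = 309530·(-51826) − 40788·(-391912) = -56395124, so a = -14098781/7676569.
Then b = ((-391912) − 40788·(-14098781/7676569))/309530 = -7861850/7676569.

a = -1.8366, b = -1.0241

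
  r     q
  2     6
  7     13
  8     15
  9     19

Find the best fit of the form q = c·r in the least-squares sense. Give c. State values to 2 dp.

c = 1.99

The normal equations are: 198·c = 394.
(Σr·r = 198, Σr·q = 394.)
c = 394/198 = 1.9899.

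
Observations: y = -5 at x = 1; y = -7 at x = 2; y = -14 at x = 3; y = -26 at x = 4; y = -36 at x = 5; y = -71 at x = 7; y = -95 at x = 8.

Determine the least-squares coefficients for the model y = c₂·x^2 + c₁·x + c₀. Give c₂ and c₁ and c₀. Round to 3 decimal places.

c₂ = -1.593, c₁ = 1.523, c₀ = -4.581

Sums needed: Σx^2·x^2 = 7476, Σx^2·x = 1080, Σx^2 = 168, Σx·x = 168, Σx = 30, Σ1 = 7.
Moment sums: Σx^2·y = -11034, Σx·y = -1602, Σy = -254.
AᵀA·[c₂, c₁, c₀]ᵀ = Aᵀy becomes [[7476, 1080, 168]; [1080, 168, 30]; [168, 30, 7]]·[c₂, c₁, c₀]ᵀ = [-11034, -1602, -254]ᵀ.
Inverting the 3×3 Gram matrix, [c₂, c₁, c₀]ᵀ = [-137/86, 131/86, -197/43]ᵀ.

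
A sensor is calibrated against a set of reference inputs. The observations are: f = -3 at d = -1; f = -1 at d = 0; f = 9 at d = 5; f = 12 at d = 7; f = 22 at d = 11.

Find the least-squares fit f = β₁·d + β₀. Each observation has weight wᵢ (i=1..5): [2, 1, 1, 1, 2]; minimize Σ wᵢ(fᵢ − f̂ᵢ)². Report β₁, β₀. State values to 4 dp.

β₁ = 2.0607, β₀ = -1.1348

Sums needed: Σwᵢ·d·d = 318, Σwᵢ·d = 32, Σwᵢ·1 = 7.
And Σwᵢ·d·f = 619, Σwᵢ·f = 58.
So XᵀWX·[β₁, β₀]ᵀ = XᵀWf: [[318, 32]; [32, 7]]·[β₁, β₀]ᵀ = [619, 58]ᵀ.
Δ = 318·7 − 32² = 1202.
β₁ = (619·7 − 32·58)/1202 = 2477/1202; β₀ = (318·58 − 32·619)/1202 = -682/601.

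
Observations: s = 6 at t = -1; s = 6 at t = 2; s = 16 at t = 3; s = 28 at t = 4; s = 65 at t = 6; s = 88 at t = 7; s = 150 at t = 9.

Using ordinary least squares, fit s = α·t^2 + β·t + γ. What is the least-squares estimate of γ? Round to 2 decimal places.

γ = 2.22

Forming MᵀM = [[10612, 1386, 196]; [1386, 196, 30]; [196, 30, 7]] and Mᵀs = [19424, 2522, 359]ᵀ gives MᵀM·[α, β, γ]ᵀ = Mᵀs.
Inverting the 3×3 Gram matrix, [α, β, γ]ᵀ = [55410/27643, -6502/3949, 8753/3949]ᵀ.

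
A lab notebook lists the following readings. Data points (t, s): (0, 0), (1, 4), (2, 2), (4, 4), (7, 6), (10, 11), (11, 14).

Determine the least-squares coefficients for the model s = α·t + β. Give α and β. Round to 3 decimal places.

Normal-equation sums: Σt·t = 291, Σt = 35, Σ1 = 7.
Moment sums: Σt·s = 330, Σs = 41.
Normal equations: [[291, 35]; [35, 7]]·[α, β]ᵀ = [330, 41]ᵀ.
det = 291·7 − 35² = 812.
α = (330·7 − 35·41)/812 = 125/116; β = (291·41 − 35·330)/812 = 381/812.

α = 1.078, β = 0.469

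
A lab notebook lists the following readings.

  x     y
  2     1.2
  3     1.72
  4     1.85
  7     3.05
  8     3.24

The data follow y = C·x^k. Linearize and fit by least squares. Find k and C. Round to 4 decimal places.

k = 0.7146, C = 0.7383

Taking logs, ln y = k·ln x + ln C, so regress ln y on ln x.
Σln x = 7.2034, Σ(ln x)² = 11.7199, Σln y = 3.6305, Σln x·ln y = 6.1895.
Normal system: [[11.7199, 7.2034]; [7.2034, 5]]·[k, ln C]ᵀ = [6.1895, 3.6305]ᵀ.
Solving (det = 6.7102): k = 0.71462, ln C = -0.30343, so C = exp(-0.30343) = 0.73828.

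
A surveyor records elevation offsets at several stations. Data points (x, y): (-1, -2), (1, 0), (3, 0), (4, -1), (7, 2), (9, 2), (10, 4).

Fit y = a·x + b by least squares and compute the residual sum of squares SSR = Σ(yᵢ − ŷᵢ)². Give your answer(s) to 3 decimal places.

From the data, Σx·x = 257, Σx = 33, Σ1 = 7.
Moment sums: Σx·y = 70, Σy = 5.
Normal equations: [[257, 33]; [33, 7]]·[a, b]ᵀ = [70, 5]ᵀ.
det = 257·7 − 33² = 710.
a = (70·7 − 33·5)/710 = 65/142; b = (257·5 − 33·70)/710 = -205/142.
Residuals: -7/71, 70/71, 5/71, -197/142, 17/71, -48/71, 123/142; SSR = 593/142.

SSR = 4.176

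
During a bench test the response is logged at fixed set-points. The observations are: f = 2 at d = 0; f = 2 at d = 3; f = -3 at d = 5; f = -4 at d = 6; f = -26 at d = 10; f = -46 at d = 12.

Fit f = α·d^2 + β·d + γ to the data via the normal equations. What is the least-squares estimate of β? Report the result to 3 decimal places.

Forming AᵀA = [[32738, 3096, 314]; [3096, 314, 36]; [314, 36, 6]] and Aᵀf = [-9425, -845, -75]ᵀ gives AᵀA·[α, β, γ]ᵀ = Aᵀf.
Row-reducing yields α = -45195/96734, β = 169045/96734, γ = 70880/48367.

β = 1.748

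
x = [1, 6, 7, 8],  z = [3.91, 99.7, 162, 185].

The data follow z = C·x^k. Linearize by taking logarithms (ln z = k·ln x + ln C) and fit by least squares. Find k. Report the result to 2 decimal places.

k = 1.86

Let Y = ln z. Fitting Y = k·ln x + ln C by least squares:
Sums: Σln x = 5.8171, Σ(ln x)² = 11.3210, Σln z = 16.2737, Σln x·ln z = 29.0014.
Normal system: [[11.3210, 5.8171]; [5.8171, 4]]·[k, ln C]ᵀ = [29.0014, 16.2737]ᵀ.
Solving (det = 11.4454): k = 1.86450, ln C = 1.35691.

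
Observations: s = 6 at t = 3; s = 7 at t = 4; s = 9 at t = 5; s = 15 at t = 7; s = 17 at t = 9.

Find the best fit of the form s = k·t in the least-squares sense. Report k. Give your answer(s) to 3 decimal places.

Forming XᵀX = [[180]] and Xᵀs = [349]ᵀ gives XᵀX·[k]ᵀ = Xᵀs.
k = 349/180 = 1.93889.

k = 1.939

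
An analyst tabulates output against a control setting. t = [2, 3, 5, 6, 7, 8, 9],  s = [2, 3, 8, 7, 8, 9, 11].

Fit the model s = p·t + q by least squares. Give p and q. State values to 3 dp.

Compute the Gram sums: Σt·t = 268, Σt = 40, Σ1 = 7.
Right-hand side: Σt·s = 322, Σs = 48.
Normal equations: [[268, 40]; [40, 7]]·[p, q]ᵀ = [322, 48]ᵀ.
Eliminating q: 7·(row 1) − 40·(row 2) gives 276·p = 7·322 − 40·48 = 334, so p = 167/138.
Then q = (48 − 40·(167/138))/7 = -4/69.

p = 1.210, q = -0.058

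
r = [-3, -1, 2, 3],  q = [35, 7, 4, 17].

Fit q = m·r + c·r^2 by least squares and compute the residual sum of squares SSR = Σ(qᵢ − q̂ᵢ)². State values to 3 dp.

SSR = 2.796

From the data, Σr·r = 23, Σr·r^2 = 7, Σr^2·r^2 = 179.
Right-hand side: Σr·q = -53, Σr^2·q = 491.
Eliminating c: 179·(row 1) − 7·(row 2) gives 4068·m = 179·(-53) − 7·491 = -12924, so m = -359/113.
Then c = (491 − 7·(-359/113))/179 = 324/113.
Residuals: -38/113, 108/113, -126/113, 82/113; SSR = 316/113.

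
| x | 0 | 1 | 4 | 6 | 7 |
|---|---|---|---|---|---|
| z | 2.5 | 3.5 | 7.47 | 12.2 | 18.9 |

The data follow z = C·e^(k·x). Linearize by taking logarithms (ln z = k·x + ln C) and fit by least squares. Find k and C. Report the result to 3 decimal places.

k = 0.275, C = 2.541

Let Y = ln z. Fitting Y = k·x + ln C by least squares:
Σx = 18.0000, Σ(x)² = 102.0000, Σln z = 9.6205, Σx·ln z = 44.8791.
Equations: 102.0000·k + 18.0000·ln C = 44.8791;  18.0000·k + 5·ln C = 9.6205.
Slope k = (n·Σx·ln z − Σx·Σln z)/(n·Σ(x)² − (Σx)²) = (5·44.8791 − 18.0000·9.6205)/186.0000 = 0.27541; ln C = (Σln z − k·Σx)/n = 0.93265, so C = exp(0.93265) = 2.54122.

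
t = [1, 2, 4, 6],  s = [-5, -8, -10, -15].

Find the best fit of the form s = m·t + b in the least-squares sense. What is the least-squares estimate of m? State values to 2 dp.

The normal system MᵀM·[m, b]ᵀ = Mᵀs is [[57, 13]; [13, 4]]·[m, b]ᵀ = [-151, -38]ᵀ.
Eliminating b: 4·(row 1) − 13·(row 2) gives 59·m = 4·(-151) − 13·(-38) = -110, so m = -110/59.
Then b = ((-38) − 13·(-110/59))/4 = -203/59.

m = -1.86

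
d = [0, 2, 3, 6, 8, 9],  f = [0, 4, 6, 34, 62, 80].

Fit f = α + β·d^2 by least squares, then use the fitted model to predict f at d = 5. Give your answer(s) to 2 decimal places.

Forming XᵀX = [[6, 194]; [194, 12050]] and Xᵀf = [186, 11742]ᵀ gives XᵀX·[α, β]ᵀ = Xᵀf.
det = 6·12050 − 194² = 34664.
α = (186·12050 − 194·11742)/34664 = -4581/4333; β = (6·11742 − 194·186)/34664 = 4296/4333.
At d = 5: f̂ = (-4581/4333)·(1) + (4296/4333)·(25) = 102819/4333.

f̂ = 23.73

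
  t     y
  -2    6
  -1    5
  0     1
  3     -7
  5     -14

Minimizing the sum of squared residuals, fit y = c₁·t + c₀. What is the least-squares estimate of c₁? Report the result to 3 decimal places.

Entries of AᵀA: Σt·t = 39, Σt = 5, Σ1 = 5.
Right-hand side: Σt·y = -108, Σy = -9.
So AᵀA·[c₁, c₀]ᵀ = Aᵀy: [[39, 5]; [5, 5]]·[c₁, c₀]ᵀ = [-108, -9]ᵀ.
Δ = 39·5 − 5² = 170.
c₁ = ((-108)·5 − 5·(-9))/170 = -99/34; c₀ = (39·(-9) − 5·(-108))/170 = 189/170.

c₁ = -2.912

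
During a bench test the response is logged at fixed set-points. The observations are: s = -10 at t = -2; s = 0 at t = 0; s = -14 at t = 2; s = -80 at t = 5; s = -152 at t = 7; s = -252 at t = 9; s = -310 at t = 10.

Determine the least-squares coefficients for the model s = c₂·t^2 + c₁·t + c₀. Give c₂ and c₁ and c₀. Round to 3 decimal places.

c₂ = -3.015, c₁ = -0.833, c₀ = 0.123

XᵀX·[c₂, c₁, c₀]ᵀ = Xᵀs reads: 19619·c₂ + 2197·c₁ + 263·c₀ = -60956;  2197·c₂ + 263·c₁ + 31·c₀ = -6840;  263·c₂ + 31·c₁ + 7·c₀ = -818.
(Σt^2·t^2 = 19619, Σt^2·t = 2197, Σt^2 = 263, Σt·t = 263, Σt = 31, Σ1 = 7, Σt^2·s = -60956, Σt·s = -6840, Σs = -818.)
Inverting the 3×3 Gram matrix, [c₂, c₁, c₀]ᵀ = [-836681/277473, -231125/277473, 11384/92491]ᵀ.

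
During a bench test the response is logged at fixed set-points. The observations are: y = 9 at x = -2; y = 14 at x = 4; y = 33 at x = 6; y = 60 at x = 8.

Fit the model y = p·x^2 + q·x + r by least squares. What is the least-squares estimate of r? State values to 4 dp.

r = 2.1878

Forming AᵀA = [[5664, 784, 120]; [784, 120, 16]; [120, 16, 4]] and Aᵀy = [5288, 716, 116]ᵀ gives AᵀA·[p, q, r]ᵀ = Aᵀy.
Solving the 3×3 system (Gaussian elimination) gives p = 385/362, q = -461/362, r = 396/181.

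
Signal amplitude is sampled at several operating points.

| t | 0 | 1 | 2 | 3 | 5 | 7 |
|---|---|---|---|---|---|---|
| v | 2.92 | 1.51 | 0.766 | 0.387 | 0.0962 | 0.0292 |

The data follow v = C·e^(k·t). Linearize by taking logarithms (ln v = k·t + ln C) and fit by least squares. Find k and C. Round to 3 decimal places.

k = -0.664, C = 2.883

Let Y = ln v. Fitting Y = k·t + ln C by least squares:
XᵀX = [[88.0000, 18.0000]; [18.0000, 6]], rhs = [-39.4108, -5.6071]ᵀ  (here Σt = 18.0000, Σ(t)² = 88.0000, Σln v = -5.6071, Σt·ln v = -39.4108).
Solving (det = 204.0000): k = -0.66439, ln C = 1.05866, so C = exp(1.05866) = 2.88251.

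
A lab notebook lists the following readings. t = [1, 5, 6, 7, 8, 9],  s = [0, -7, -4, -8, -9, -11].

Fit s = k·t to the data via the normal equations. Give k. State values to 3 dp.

k = -1.117

Sums needed: Σt·t = 256.
For Mᵀs: Σt·s = -286.
Normal equations: [[256]]·[k]ᵀ = [-286]ᵀ.
k = (-286)/256 = -1.11719.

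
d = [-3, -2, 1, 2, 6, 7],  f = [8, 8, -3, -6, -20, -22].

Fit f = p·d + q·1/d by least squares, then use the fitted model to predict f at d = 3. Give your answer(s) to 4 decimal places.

Setting ∂/∂p … = 0 gives: 103·p + 6·q = -329;  6·p + (2927/1764)·q = -134/7.
det = 103·(2927/1764) − 6² = 237977/1764.
p = ((-329)·(2927/1764) − 6·(-134/7))/(237977/1764) = -760375/237977; q = (103·(-134/7) − 6·(-329))/(237977/1764) = 4032/237977.
At d = 3: f̂ = (-760375/237977)·(3) + (4032/237977)·(1/3) = -2279781/237977.

f̂ = -9.5798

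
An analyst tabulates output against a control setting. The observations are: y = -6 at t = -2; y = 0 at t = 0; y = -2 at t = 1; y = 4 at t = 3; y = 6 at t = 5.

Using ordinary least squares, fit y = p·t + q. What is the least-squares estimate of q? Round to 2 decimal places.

q = -1.96

Normal-equation sums: Σt·t = 39, Σt = 7, Σ1 = 5.
For Xᵀy: Σt·y = 52, Σy = 2.
So XᵀX·[p, q]ᵀ = Xᵀy: [[39, 7]; [7, 5]]·[p, q]ᵀ = [52, 2]ᵀ.
Eliminating q: 5·(row 1) − 7·(row 2) gives 146·p = 5·52 − 7·2 = 246, so p = 123/73.
Then q = (2 − 7·(123/73))/5 = -143/73.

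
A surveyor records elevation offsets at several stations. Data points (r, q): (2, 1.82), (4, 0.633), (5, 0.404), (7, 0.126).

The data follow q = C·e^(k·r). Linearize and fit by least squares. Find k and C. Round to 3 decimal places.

Linearized form: ln q = k·r + ln C. From the 4 transformed points,
AᵀA = [[94.0000, 18.0000]; [18.0000, 4]], rhs = [-19.6635, -2.8363]ᵀ  (here Σr = 18.0000, Σ(r)² = 94.0000, Σln q = -2.8363, Σr·ln q = -19.6635).
Solving (det = 52.0000): k = -0.53079, ln C = 1.67950, so C = exp(1.67950) = 5.36288.

k = -0.531, C = 5.363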